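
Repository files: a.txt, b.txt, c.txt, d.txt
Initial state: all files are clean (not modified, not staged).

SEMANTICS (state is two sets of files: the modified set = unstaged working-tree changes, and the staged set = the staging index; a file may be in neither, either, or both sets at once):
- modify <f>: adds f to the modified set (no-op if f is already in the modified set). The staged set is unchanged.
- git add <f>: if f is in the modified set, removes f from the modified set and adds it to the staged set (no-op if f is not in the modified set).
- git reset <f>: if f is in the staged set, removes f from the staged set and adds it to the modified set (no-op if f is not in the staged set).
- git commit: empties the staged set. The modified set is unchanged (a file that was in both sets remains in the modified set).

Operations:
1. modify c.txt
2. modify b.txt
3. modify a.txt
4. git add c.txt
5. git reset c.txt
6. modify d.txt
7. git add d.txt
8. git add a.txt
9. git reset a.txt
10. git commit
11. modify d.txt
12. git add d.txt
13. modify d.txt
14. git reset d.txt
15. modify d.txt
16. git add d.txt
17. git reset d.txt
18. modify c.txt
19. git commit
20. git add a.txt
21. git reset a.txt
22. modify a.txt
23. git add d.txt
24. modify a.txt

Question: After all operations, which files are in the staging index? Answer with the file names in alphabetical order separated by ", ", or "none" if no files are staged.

Answer: d.txt

Derivation:
After op 1 (modify c.txt): modified={c.txt} staged={none}
After op 2 (modify b.txt): modified={b.txt, c.txt} staged={none}
After op 3 (modify a.txt): modified={a.txt, b.txt, c.txt} staged={none}
After op 4 (git add c.txt): modified={a.txt, b.txt} staged={c.txt}
After op 5 (git reset c.txt): modified={a.txt, b.txt, c.txt} staged={none}
After op 6 (modify d.txt): modified={a.txt, b.txt, c.txt, d.txt} staged={none}
After op 7 (git add d.txt): modified={a.txt, b.txt, c.txt} staged={d.txt}
After op 8 (git add a.txt): modified={b.txt, c.txt} staged={a.txt, d.txt}
After op 9 (git reset a.txt): modified={a.txt, b.txt, c.txt} staged={d.txt}
After op 10 (git commit): modified={a.txt, b.txt, c.txt} staged={none}
After op 11 (modify d.txt): modified={a.txt, b.txt, c.txt, d.txt} staged={none}
After op 12 (git add d.txt): modified={a.txt, b.txt, c.txt} staged={d.txt}
After op 13 (modify d.txt): modified={a.txt, b.txt, c.txt, d.txt} staged={d.txt}
After op 14 (git reset d.txt): modified={a.txt, b.txt, c.txt, d.txt} staged={none}
After op 15 (modify d.txt): modified={a.txt, b.txt, c.txt, d.txt} staged={none}
After op 16 (git add d.txt): modified={a.txt, b.txt, c.txt} staged={d.txt}
After op 17 (git reset d.txt): modified={a.txt, b.txt, c.txt, d.txt} staged={none}
After op 18 (modify c.txt): modified={a.txt, b.txt, c.txt, d.txt} staged={none}
After op 19 (git commit): modified={a.txt, b.txt, c.txt, d.txt} staged={none}
After op 20 (git add a.txt): modified={b.txt, c.txt, d.txt} staged={a.txt}
After op 21 (git reset a.txt): modified={a.txt, b.txt, c.txt, d.txt} staged={none}
After op 22 (modify a.txt): modified={a.txt, b.txt, c.txt, d.txt} staged={none}
After op 23 (git add d.txt): modified={a.txt, b.txt, c.txt} staged={d.txt}
After op 24 (modify a.txt): modified={a.txt, b.txt, c.txt} staged={d.txt}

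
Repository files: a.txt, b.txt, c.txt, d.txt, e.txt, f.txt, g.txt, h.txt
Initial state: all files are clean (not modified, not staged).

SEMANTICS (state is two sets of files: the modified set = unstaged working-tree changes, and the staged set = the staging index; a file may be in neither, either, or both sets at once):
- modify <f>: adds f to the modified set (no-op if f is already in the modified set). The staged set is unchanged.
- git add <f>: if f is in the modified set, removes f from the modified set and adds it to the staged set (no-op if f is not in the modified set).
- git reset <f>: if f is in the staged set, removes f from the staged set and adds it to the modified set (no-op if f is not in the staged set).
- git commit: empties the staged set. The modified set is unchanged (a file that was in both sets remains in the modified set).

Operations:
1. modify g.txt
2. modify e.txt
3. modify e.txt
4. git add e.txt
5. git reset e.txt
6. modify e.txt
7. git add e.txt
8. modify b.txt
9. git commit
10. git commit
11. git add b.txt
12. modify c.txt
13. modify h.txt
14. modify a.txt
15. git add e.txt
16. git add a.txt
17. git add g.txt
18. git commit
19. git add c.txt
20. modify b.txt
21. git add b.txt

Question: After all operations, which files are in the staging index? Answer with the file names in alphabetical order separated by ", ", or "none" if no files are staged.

Answer: b.txt, c.txt

Derivation:
After op 1 (modify g.txt): modified={g.txt} staged={none}
After op 2 (modify e.txt): modified={e.txt, g.txt} staged={none}
After op 3 (modify e.txt): modified={e.txt, g.txt} staged={none}
After op 4 (git add e.txt): modified={g.txt} staged={e.txt}
After op 5 (git reset e.txt): modified={e.txt, g.txt} staged={none}
After op 6 (modify e.txt): modified={e.txt, g.txt} staged={none}
After op 7 (git add e.txt): modified={g.txt} staged={e.txt}
After op 8 (modify b.txt): modified={b.txt, g.txt} staged={e.txt}
After op 9 (git commit): modified={b.txt, g.txt} staged={none}
After op 10 (git commit): modified={b.txt, g.txt} staged={none}
After op 11 (git add b.txt): modified={g.txt} staged={b.txt}
After op 12 (modify c.txt): modified={c.txt, g.txt} staged={b.txt}
After op 13 (modify h.txt): modified={c.txt, g.txt, h.txt} staged={b.txt}
After op 14 (modify a.txt): modified={a.txt, c.txt, g.txt, h.txt} staged={b.txt}
After op 15 (git add e.txt): modified={a.txt, c.txt, g.txt, h.txt} staged={b.txt}
After op 16 (git add a.txt): modified={c.txt, g.txt, h.txt} staged={a.txt, b.txt}
After op 17 (git add g.txt): modified={c.txt, h.txt} staged={a.txt, b.txt, g.txt}
After op 18 (git commit): modified={c.txt, h.txt} staged={none}
After op 19 (git add c.txt): modified={h.txt} staged={c.txt}
After op 20 (modify b.txt): modified={b.txt, h.txt} staged={c.txt}
After op 21 (git add b.txt): modified={h.txt} staged={b.txt, c.txt}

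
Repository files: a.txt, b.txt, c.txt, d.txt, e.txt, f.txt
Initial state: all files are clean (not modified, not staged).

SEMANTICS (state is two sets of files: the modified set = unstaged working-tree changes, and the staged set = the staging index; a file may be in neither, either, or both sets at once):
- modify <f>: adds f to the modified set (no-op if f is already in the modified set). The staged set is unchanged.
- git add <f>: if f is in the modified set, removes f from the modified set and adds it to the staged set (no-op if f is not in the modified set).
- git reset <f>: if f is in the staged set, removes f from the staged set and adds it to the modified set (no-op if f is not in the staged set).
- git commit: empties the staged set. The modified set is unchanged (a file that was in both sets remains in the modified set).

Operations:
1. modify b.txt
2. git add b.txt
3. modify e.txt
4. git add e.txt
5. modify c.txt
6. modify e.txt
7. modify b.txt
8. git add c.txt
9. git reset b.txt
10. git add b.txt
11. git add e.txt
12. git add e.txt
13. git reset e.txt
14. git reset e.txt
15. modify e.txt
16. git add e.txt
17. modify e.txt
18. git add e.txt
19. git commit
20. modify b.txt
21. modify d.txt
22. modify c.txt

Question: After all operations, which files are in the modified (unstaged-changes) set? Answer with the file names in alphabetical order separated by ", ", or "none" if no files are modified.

Answer: b.txt, c.txt, d.txt

Derivation:
After op 1 (modify b.txt): modified={b.txt} staged={none}
After op 2 (git add b.txt): modified={none} staged={b.txt}
After op 3 (modify e.txt): modified={e.txt} staged={b.txt}
After op 4 (git add e.txt): modified={none} staged={b.txt, e.txt}
After op 5 (modify c.txt): modified={c.txt} staged={b.txt, e.txt}
After op 6 (modify e.txt): modified={c.txt, e.txt} staged={b.txt, e.txt}
After op 7 (modify b.txt): modified={b.txt, c.txt, e.txt} staged={b.txt, e.txt}
After op 8 (git add c.txt): modified={b.txt, e.txt} staged={b.txt, c.txt, e.txt}
After op 9 (git reset b.txt): modified={b.txt, e.txt} staged={c.txt, e.txt}
After op 10 (git add b.txt): modified={e.txt} staged={b.txt, c.txt, e.txt}
After op 11 (git add e.txt): modified={none} staged={b.txt, c.txt, e.txt}
After op 12 (git add e.txt): modified={none} staged={b.txt, c.txt, e.txt}
After op 13 (git reset e.txt): modified={e.txt} staged={b.txt, c.txt}
After op 14 (git reset e.txt): modified={e.txt} staged={b.txt, c.txt}
After op 15 (modify e.txt): modified={e.txt} staged={b.txt, c.txt}
After op 16 (git add e.txt): modified={none} staged={b.txt, c.txt, e.txt}
After op 17 (modify e.txt): modified={e.txt} staged={b.txt, c.txt, e.txt}
After op 18 (git add e.txt): modified={none} staged={b.txt, c.txt, e.txt}
After op 19 (git commit): modified={none} staged={none}
After op 20 (modify b.txt): modified={b.txt} staged={none}
After op 21 (modify d.txt): modified={b.txt, d.txt} staged={none}
After op 22 (modify c.txt): modified={b.txt, c.txt, d.txt} staged={none}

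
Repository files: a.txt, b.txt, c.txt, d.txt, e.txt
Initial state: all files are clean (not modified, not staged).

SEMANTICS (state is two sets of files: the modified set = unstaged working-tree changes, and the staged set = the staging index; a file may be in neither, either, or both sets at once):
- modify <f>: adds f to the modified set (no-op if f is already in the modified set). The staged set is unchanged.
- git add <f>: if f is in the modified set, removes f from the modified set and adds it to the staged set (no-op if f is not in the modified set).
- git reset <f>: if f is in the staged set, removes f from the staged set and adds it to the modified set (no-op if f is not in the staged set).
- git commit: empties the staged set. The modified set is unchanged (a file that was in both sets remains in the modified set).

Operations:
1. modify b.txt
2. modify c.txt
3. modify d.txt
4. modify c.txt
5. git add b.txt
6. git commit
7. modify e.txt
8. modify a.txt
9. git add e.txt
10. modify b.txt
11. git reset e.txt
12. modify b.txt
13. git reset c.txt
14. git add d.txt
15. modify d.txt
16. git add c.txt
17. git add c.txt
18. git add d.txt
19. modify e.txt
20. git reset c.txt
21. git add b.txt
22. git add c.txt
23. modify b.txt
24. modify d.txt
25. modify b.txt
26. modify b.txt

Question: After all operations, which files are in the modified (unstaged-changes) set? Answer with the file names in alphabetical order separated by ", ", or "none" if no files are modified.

After op 1 (modify b.txt): modified={b.txt} staged={none}
After op 2 (modify c.txt): modified={b.txt, c.txt} staged={none}
After op 3 (modify d.txt): modified={b.txt, c.txt, d.txt} staged={none}
After op 4 (modify c.txt): modified={b.txt, c.txt, d.txt} staged={none}
After op 5 (git add b.txt): modified={c.txt, d.txt} staged={b.txt}
After op 6 (git commit): modified={c.txt, d.txt} staged={none}
After op 7 (modify e.txt): modified={c.txt, d.txt, e.txt} staged={none}
After op 8 (modify a.txt): modified={a.txt, c.txt, d.txt, e.txt} staged={none}
After op 9 (git add e.txt): modified={a.txt, c.txt, d.txt} staged={e.txt}
After op 10 (modify b.txt): modified={a.txt, b.txt, c.txt, d.txt} staged={e.txt}
After op 11 (git reset e.txt): modified={a.txt, b.txt, c.txt, d.txt, e.txt} staged={none}
After op 12 (modify b.txt): modified={a.txt, b.txt, c.txt, d.txt, e.txt} staged={none}
After op 13 (git reset c.txt): modified={a.txt, b.txt, c.txt, d.txt, e.txt} staged={none}
After op 14 (git add d.txt): modified={a.txt, b.txt, c.txt, e.txt} staged={d.txt}
After op 15 (modify d.txt): modified={a.txt, b.txt, c.txt, d.txt, e.txt} staged={d.txt}
After op 16 (git add c.txt): modified={a.txt, b.txt, d.txt, e.txt} staged={c.txt, d.txt}
After op 17 (git add c.txt): modified={a.txt, b.txt, d.txt, e.txt} staged={c.txt, d.txt}
After op 18 (git add d.txt): modified={a.txt, b.txt, e.txt} staged={c.txt, d.txt}
After op 19 (modify e.txt): modified={a.txt, b.txt, e.txt} staged={c.txt, d.txt}
After op 20 (git reset c.txt): modified={a.txt, b.txt, c.txt, e.txt} staged={d.txt}
After op 21 (git add b.txt): modified={a.txt, c.txt, e.txt} staged={b.txt, d.txt}
After op 22 (git add c.txt): modified={a.txt, e.txt} staged={b.txt, c.txt, d.txt}
After op 23 (modify b.txt): modified={a.txt, b.txt, e.txt} staged={b.txt, c.txt, d.txt}
After op 24 (modify d.txt): modified={a.txt, b.txt, d.txt, e.txt} staged={b.txt, c.txt, d.txt}
After op 25 (modify b.txt): modified={a.txt, b.txt, d.txt, e.txt} staged={b.txt, c.txt, d.txt}
After op 26 (modify b.txt): modified={a.txt, b.txt, d.txt, e.txt} staged={b.txt, c.txt, d.txt}

Answer: a.txt, b.txt, d.txt, e.txt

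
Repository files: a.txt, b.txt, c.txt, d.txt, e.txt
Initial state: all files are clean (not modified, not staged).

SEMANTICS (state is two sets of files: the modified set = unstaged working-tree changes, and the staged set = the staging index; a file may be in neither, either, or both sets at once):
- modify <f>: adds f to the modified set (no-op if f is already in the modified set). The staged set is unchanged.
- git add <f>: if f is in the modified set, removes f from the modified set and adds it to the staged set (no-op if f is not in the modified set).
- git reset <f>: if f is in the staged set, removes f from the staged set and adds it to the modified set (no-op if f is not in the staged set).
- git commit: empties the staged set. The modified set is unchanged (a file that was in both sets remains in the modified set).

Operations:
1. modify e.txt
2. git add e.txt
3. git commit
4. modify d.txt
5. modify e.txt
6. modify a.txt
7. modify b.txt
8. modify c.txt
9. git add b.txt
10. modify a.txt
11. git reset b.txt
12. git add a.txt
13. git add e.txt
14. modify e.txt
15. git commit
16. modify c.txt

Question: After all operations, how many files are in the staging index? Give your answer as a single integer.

Answer: 0

Derivation:
After op 1 (modify e.txt): modified={e.txt} staged={none}
After op 2 (git add e.txt): modified={none} staged={e.txt}
After op 3 (git commit): modified={none} staged={none}
After op 4 (modify d.txt): modified={d.txt} staged={none}
After op 5 (modify e.txt): modified={d.txt, e.txt} staged={none}
After op 6 (modify a.txt): modified={a.txt, d.txt, e.txt} staged={none}
After op 7 (modify b.txt): modified={a.txt, b.txt, d.txt, e.txt} staged={none}
After op 8 (modify c.txt): modified={a.txt, b.txt, c.txt, d.txt, e.txt} staged={none}
After op 9 (git add b.txt): modified={a.txt, c.txt, d.txt, e.txt} staged={b.txt}
After op 10 (modify a.txt): modified={a.txt, c.txt, d.txt, e.txt} staged={b.txt}
After op 11 (git reset b.txt): modified={a.txt, b.txt, c.txt, d.txt, e.txt} staged={none}
After op 12 (git add a.txt): modified={b.txt, c.txt, d.txt, e.txt} staged={a.txt}
After op 13 (git add e.txt): modified={b.txt, c.txt, d.txt} staged={a.txt, e.txt}
After op 14 (modify e.txt): modified={b.txt, c.txt, d.txt, e.txt} staged={a.txt, e.txt}
After op 15 (git commit): modified={b.txt, c.txt, d.txt, e.txt} staged={none}
After op 16 (modify c.txt): modified={b.txt, c.txt, d.txt, e.txt} staged={none}
Final staged set: {none} -> count=0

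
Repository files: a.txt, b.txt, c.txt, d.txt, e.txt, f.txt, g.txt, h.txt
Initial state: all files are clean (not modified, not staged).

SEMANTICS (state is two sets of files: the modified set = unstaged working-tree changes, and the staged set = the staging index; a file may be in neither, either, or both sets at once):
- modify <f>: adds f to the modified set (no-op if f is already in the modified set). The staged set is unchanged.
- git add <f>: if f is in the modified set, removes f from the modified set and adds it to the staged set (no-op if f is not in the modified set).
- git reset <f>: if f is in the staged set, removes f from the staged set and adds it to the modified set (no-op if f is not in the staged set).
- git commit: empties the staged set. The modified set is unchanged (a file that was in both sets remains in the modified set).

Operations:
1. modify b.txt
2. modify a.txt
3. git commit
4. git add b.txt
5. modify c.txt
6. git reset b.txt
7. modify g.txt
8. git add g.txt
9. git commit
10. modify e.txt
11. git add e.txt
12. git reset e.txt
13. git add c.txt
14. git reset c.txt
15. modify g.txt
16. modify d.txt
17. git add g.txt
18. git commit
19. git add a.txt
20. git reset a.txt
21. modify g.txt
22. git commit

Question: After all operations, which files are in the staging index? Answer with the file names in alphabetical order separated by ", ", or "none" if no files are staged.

After op 1 (modify b.txt): modified={b.txt} staged={none}
After op 2 (modify a.txt): modified={a.txt, b.txt} staged={none}
After op 3 (git commit): modified={a.txt, b.txt} staged={none}
After op 4 (git add b.txt): modified={a.txt} staged={b.txt}
After op 5 (modify c.txt): modified={a.txt, c.txt} staged={b.txt}
After op 6 (git reset b.txt): modified={a.txt, b.txt, c.txt} staged={none}
After op 7 (modify g.txt): modified={a.txt, b.txt, c.txt, g.txt} staged={none}
After op 8 (git add g.txt): modified={a.txt, b.txt, c.txt} staged={g.txt}
After op 9 (git commit): modified={a.txt, b.txt, c.txt} staged={none}
After op 10 (modify e.txt): modified={a.txt, b.txt, c.txt, e.txt} staged={none}
After op 11 (git add e.txt): modified={a.txt, b.txt, c.txt} staged={e.txt}
After op 12 (git reset e.txt): modified={a.txt, b.txt, c.txt, e.txt} staged={none}
After op 13 (git add c.txt): modified={a.txt, b.txt, e.txt} staged={c.txt}
After op 14 (git reset c.txt): modified={a.txt, b.txt, c.txt, e.txt} staged={none}
After op 15 (modify g.txt): modified={a.txt, b.txt, c.txt, e.txt, g.txt} staged={none}
After op 16 (modify d.txt): modified={a.txt, b.txt, c.txt, d.txt, e.txt, g.txt} staged={none}
After op 17 (git add g.txt): modified={a.txt, b.txt, c.txt, d.txt, e.txt} staged={g.txt}
After op 18 (git commit): modified={a.txt, b.txt, c.txt, d.txt, e.txt} staged={none}
After op 19 (git add a.txt): modified={b.txt, c.txt, d.txt, e.txt} staged={a.txt}
After op 20 (git reset a.txt): modified={a.txt, b.txt, c.txt, d.txt, e.txt} staged={none}
After op 21 (modify g.txt): modified={a.txt, b.txt, c.txt, d.txt, e.txt, g.txt} staged={none}
After op 22 (git commit): modified={a.txt, b.txt, c.txt, d.txt, e.txt, g.txt} staged={none}

Answer: none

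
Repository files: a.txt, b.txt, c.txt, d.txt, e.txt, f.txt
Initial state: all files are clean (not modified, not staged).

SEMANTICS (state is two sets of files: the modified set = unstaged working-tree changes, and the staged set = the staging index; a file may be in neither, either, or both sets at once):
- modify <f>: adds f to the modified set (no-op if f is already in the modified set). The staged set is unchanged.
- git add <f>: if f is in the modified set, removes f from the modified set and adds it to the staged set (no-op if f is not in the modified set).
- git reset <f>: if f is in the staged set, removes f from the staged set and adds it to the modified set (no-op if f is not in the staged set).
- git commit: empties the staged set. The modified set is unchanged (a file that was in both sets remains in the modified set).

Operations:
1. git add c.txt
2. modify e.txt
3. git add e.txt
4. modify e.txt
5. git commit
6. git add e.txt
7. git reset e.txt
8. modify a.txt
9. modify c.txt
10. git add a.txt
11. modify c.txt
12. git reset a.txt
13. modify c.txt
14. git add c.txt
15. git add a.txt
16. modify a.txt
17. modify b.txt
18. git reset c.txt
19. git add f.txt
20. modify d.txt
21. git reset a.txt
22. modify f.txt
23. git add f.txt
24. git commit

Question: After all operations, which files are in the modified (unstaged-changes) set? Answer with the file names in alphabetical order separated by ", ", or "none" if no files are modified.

After op 1 (git add c.txt): modified={none} staged={none}
After op 2 (modify e.txt): modified={e.txt} staged={none}
After op 3 (git add e.txt): modified={none} staged={e.txt}
After op 4 (modify e.txt): modified={e.txt} staged={e.txt}
After op 5 (git commit): modified={e.txt} staged={none}
After op 6 (git add e.txt): modified={none} staged={e.txt}
After op 7 (git reset e.txt): modified={e.txt} staged={none}
After op 8 (modify a.txt): modified={a.txt, e.txt} staged={none}
After op 9 (modify c.txt): modified={a.txt, c.txt, e.txt} staged={none}
After op 10 (git add a.txt): modified={c.txt, e.txt} staged={a.txt}
After op 11 (modify c.txt): modified={c.txt, e.txt} staged={a.txt}
After op 12 (git reset a.txt): modified={a.txt, c.txt, e.txt} staged={none}
After op 13 (modify c.txt): modified={a.txt, c.txt, e.txt} staged={none}
After op 14 (git add c.txt): modified={a.txt, e.txt} staged={c.txt}
After op 15 (git add a.txt): modified={e.txt} staged={a.txt, c.txt}
After op 16 (modify a.txt): modified={a.txt, e.txt} staged={a.txt, c.txt}
After op 17 (modify b.txt): modified={a.txt, b.txt, e.txt} staged={a.txt, c.txt}
After op 18 (git reset c.txt): modified={a.txt, b.txt, c.txt, e.txt} staged={a.txt}
After op 19 (git add f.txt): modified={a.txt, b.txt, c.txt, e.txt} staged={a.txt}
After op 20 (modify d.txt): modified={a.txt, b.txt, c.txt, d.txt, e.txt} staged={a.txt}
After op 21 (git reset a.txt): modified={a.txt, b.txt, c.txt, d.txt, e.txt} staged={none}
After op 22 (modify f.txt): modified={a.txt, b.txt, c.txt, d.txt, e.txt, f.txt} staged={none}
After op 23 (git add f.txt): modified={a.txt, b.txt, c.txt, d.txt, e.txt} staged={f.txt}
After op 24 (git commit): modified={a.txt, b.txt, c.txt, d.txt, e.txt} staged={none}

Answer: a.txt, b.txt, c.txt, d.txt, e.txt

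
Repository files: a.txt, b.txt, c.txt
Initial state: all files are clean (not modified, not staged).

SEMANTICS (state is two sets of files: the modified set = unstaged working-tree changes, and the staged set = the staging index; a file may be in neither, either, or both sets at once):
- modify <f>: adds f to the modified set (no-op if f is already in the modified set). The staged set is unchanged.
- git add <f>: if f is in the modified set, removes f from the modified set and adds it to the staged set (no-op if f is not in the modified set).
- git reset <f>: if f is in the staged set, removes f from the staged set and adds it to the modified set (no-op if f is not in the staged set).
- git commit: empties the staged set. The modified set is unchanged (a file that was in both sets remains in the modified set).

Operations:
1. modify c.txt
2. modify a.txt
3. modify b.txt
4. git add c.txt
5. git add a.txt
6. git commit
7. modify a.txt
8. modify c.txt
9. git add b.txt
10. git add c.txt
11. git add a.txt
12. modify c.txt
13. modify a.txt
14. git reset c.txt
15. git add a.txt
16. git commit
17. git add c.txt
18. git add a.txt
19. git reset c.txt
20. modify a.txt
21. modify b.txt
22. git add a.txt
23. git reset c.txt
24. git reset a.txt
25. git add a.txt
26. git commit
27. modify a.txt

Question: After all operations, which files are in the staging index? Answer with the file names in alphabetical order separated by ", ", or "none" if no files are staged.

Answer: none

Derivation:
After op 1 (modify c.txt): modified={c.txt} staged={none}
After op 2 (modify a.txt): modified={a.txt, c.txt} staged={none}
After op 3 (modify b.txt): modified={a.txt, b.txt, c.txt} staged={none}
After op 4 (git add c.txt): modified={a.txt, b.txt} staged={c.txt}
After op 5 (git add a.txt): modified={b.txt} staged={a.txt, c.txt}
After op 6 (git commit): modified={b.txt} staged={none}
After op 7 (modify a.txt): modified={a.txt, b.txt} staged={none}
After op 8 (modify c.txt): modified={a.txt, b.txt, c.txt} staged={none}
After op 9 (git add b.txt): modified={a.txt, c.txt} staged={b.txt}
After op 10 (git add c.txt): modified={a.txt} staged={b.txt, c.txt}
After op 11 (git add a.txt): modified={none} staged={a.txt, b.txt, c.txt}
After op 12 (modify c.txt): modified={c.txt} staged={a.txt, b.txt, c.txt}
After op 13 (modify a.txt): modified={a.txt, c.txt} staged={a.txt, b.txt, c.txt}
After op 14 (git reset c.txt): modified={a.txt, c.txt} staged={a.txt, b.txt}
After op 15 (git add a.txt): modified={c.txt} staged={a.txt, b.txt}
After op 16 (git commit): modified={c.txt} staged={none}
After op 17 (git add c.txt): modified={none} staged={c.txt}
After op 18 (git add a.txt): modified={none} staged={c.txt}
After op 19 (git reset c.txt): modified={c.txt} staged={none}
After op 20 (modify a.txt): modified={a.txt, c.txt} staged={none}
After op 21 (modify b.txt): modified={a.txt, b.txt, c.txt} staged={none}
After op 22 (git add a.txt): modified={b.txt, c.txt} staged={a.txt}
After op 23 (git reset c.txt): modified={b.txt, c.txt} staged={a.txt}
After op 24 (git reset a.txt): modified={a.txt, b.txt, c.txt} staged={none}
After op 25 (git add a.txt): modified={b.txt, c.txt} staged={a.txt}
After op 26 (git commit): modified={b.txt, c.txt} staged={none}
After op 27 (modify a.txt): modified={a.txt, b.txt, c.txt} staged={none}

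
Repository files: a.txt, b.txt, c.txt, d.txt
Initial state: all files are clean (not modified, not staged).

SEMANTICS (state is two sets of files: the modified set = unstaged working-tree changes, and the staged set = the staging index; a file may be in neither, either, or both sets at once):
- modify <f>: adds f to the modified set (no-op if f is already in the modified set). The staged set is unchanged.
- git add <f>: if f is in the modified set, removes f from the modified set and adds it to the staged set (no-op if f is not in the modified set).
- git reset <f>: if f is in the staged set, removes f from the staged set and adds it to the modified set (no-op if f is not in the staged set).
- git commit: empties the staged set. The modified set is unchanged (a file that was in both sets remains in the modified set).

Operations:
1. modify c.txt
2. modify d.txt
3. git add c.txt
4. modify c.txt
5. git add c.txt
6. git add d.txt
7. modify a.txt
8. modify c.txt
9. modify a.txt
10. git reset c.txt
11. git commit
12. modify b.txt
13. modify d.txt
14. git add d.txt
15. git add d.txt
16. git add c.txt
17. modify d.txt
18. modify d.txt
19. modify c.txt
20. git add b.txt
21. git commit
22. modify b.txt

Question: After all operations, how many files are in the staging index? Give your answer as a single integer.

After op 1 (modify c.txt): modified={c.txt} staged={none}
After op 2 (modify d.txt): modified={c.txt, d.txt} staged={none}
After op 3 (git add c.txt): modified={d.txt} staged={c.txt}
After op 4 (modify c.txt): modified={c.txt, d.txt} staged={c.txt}
After op 5 (git add c.txt): modified={d.txt} staged={c.txt}
After op 6 (git add d.txt): modified={none} staged={c.txt, d.txt}
After op 7 (modify a.txt): modified={a.txt} staged={c.txt, d.txt}
After op 8 (modify c.txt): modified={a.txt, c.txt} staged={c.txt, d.txt}
After op 9 (modify a.txt): modified={a.txt, c.txt} staged={c.txt, d.txt}
After op 10 (git reset c.txt): modified={a.txt, c.txt} staged={d.txt}
After op 11 (git commit): modified={a.txt, c.txt} staged={none}
After op 12 (modify b.txt): modified={a.txt, b.txt, c.txt} staged={none}
After op 13 (modify d.txt): modified={a.txt, b.txt, c.txt, d.txt} staged={none}
After op 14 (git add d.txt): modified={a.txt, b.txt, c.txt} staged={d.txt}
After op 15 (git add d.txt): modified={a.txt, b.txt, c.txt} staged={d.txt}
After op 16 (git add c.txt): modified={a.txt, b.txt} staged={c.txt, d.txt}
After op 17 (modify d.txt): modified={a.txt, b.txt, d.txt} staged={c.txt, d.txt}
After op 18 (modify d.txt): modified={a.txt, b.txt, d.txt} staged={c.txt, d.txt}
After op 19 (modify c.txt): modified={a.txt, b.txt, c.txt, d.txt} staged={c.txt, d.txt}
After op 20 (git add b.txt): modified={a.txt, c.txt, d.txt} staged={b.txt, c.txt, d.txt}
After op 21 (git commit): modified={a.txt, c.txt, d.txt} staged={none}
After op 22 (modify b.txt): modified={a.txt, b.txt, c.txt, d.txt} staged={none}
Final staged set: {none} -> count=0

Answer: 0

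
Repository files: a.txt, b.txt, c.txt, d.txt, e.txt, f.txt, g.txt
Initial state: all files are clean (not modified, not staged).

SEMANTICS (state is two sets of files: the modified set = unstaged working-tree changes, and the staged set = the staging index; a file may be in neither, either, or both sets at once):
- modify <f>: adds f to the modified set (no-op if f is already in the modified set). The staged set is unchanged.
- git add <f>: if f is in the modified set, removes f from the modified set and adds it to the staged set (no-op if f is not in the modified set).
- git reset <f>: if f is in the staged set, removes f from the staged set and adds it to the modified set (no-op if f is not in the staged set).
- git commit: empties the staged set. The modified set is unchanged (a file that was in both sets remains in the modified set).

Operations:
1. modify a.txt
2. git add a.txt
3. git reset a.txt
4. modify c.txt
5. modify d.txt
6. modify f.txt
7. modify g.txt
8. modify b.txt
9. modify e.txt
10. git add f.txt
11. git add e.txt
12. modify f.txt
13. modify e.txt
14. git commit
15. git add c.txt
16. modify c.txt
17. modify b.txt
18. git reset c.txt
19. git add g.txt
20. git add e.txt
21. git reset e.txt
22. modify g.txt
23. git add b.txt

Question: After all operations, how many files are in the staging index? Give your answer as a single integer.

After op 1 (modify a.txt): modified={a.txt} staged={none}
After op 2 (git add a.txt): modified={none} staged={a.txt}
After op 3 (git reset a.txt): modified={a.txt} staged={none}
After op 4 (modify c.txt): modified={a.txt, c.txt} staged={none}
After op 5 (modify d.txt): modified={a.txt, c.txt, d.txt} staged={none}
After op 6 (modify f.txt): modified={a.txt, c.txt, d.txt, f.txt} staged={none}
After op 7 (modify g.txt): modified={a.txt, c.txt, d.txt, f.txt, g.txt} staged={none}
After op 8 (modify b.txt): modified={a.txt, b.txt, c.txt, d.txt, f.txt, g.txt} staged={none}
After op 9 (modify e.txt): modified={a.txt, b.txt, c.txt, d.txt, e.txt, f.txt, g.txt} staged={none}
After op 10 (git add f.txt): modified={a.txt, b.txt, c.txt, d.txt, e.txt, g.txt} staged={f.txt}
After op 11 (git add e.txt): modified={a.txt, b.txt, c.txt, d.txt, g.txt} staged={e.txt, f.txt}
After op 12 (modify f.txt): modified={a.txt, b.txt, c.txt, d.txt, f.txt, g.txt} staged={e.txt, f.txt}
After op 13 (modify e.txt): modified={a.txt, b.txt, c.txt, d.txt, e.txt, f.txt, g.txt} staged={e.txt, f.txt}
After op 14 (git commit): modified={a.txt, b.txt, c.txt, d.txt, e.txt, f.txt, g.txt} staged={none}
After op 15 (git add c.txt): modified={a.txt, b.txt, d.txt, e.txt, f.txt, g.txt} staged={c.txt}
After op 16 (modify c.txt): modified={a.txt, b.txt, c.txt, d.txt, e.txt, f.txt, g.txt} staged={c.txt}
After op 17 (modify b.txt): modified={a.txt, b.txt, c.txt, d.txt, e.txt, f.txt, g.txt} staged={c.txt}
After op 18 (git reset c.txt): modified={a.txt, b.txt, c.txt, d.txt, e.txt, f.txt, g.txt} staged={none}
After op 19 (git add g.txt): modified={a.txt, b.txt, c.txt, d.txt, e.txt, f.txt} staged={g.txt}
After op 20 (git add e.txt): modified={a.txt, b.txt, c.txt, d.txt, f.txt} staged={e.txt, g.txt}
After op 21 (git reset e.txt): modified={a.txt, b.txt, c.txt, d.txt, e.txt, f.txt} staged={g.txt}
After op 22 (modify g.txt): modified={a.txt, b.txt, c.txt, d.txt, e.txt, f.txt, g.txt} staged={g.txt}
After op 23 (git add b.txt): modified={a.txt, c.txt, d.txt, e.txt, f.txt, g.txt} staged={b.txt, g.txt}
Final staged set: {b.txt, g.txt} -> count=2

Answer: 2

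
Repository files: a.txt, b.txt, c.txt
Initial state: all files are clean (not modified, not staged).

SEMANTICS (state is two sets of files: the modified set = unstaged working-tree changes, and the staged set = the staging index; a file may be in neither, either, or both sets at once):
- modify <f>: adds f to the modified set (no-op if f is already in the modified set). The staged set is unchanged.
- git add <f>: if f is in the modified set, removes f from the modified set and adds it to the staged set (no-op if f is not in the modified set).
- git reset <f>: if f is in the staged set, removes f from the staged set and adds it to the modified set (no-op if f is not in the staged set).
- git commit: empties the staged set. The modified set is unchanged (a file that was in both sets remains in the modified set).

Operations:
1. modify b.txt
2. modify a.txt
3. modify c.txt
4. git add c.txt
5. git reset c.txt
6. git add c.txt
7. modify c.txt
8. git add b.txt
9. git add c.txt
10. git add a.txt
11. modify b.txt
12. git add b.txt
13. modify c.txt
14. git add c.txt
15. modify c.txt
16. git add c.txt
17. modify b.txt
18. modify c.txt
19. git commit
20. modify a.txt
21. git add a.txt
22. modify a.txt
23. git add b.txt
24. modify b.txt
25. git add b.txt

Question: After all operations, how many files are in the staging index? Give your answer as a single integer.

After op 1 (modify b.txt): modified={b.txt} staged={none}
After op 2 (modify a.txt): modified={a.txt, b.txt} staged={none}
After op 3 (modify c.txt): modified={a.txt, b.txt, c.txt} staged={none}
After op 4 (git add c.txt): modified={a.txt, b.txt} staged={c.txt}
After op 5 (git reset c.txt): modified={a.txt, b.txt, c.txt} staged={none}
After op 6 (git add c.txt): modified={a.txt, b.txt} staged={c.txt}
After op 7 (modify c.txt): modified={a.txt, b.txt, c.txt} staged={c.txt}
After op 8 (git add b.txt): modified={a.txt, c.txt} staged={b.txt, c.txt}
After op 9 (git add c.txt): modified={a.txt} staged={b.txt, c.txt}
After op 10 (git add a.txt): modified={none} staged={a.txt, b.txt, c.txt}
After op 11 (modify b.txt): modified={b.txt} staged={a.txt, b.txt, c.txt}
After op 12 (git add b.txt): modified={none} staged={a.txt, b.txt, c.txt}
After op 13 (modify c.txt): modified={c.txt} staged={a.txt, b.txt, c.txt}
After op 14 (git add c.txt): modified={none} staged={a.txt, b.txt, c.txt}
After op 15 (modify c.txt): modified={c.txt} staged={a.txt, b.txt, c.txt}
After op 16 (git add c.txt): modified={none} staged={a.txt, b.txt, c.txt}
After op 17 (modify b.txt): modified={b.txt} staged={a.txt, b.txt, c.txt}
After op 18 (modify c.txt): modified={b.txt, c.txt} staged={a.txt, b.txt, c.txt}
After op 19 (git commit): modified={b.txt, c.txt} staged={none}
After op 20 (modify a.txt): modified={a.txt, b.txt, c.txt} staged={none}
After op 21 (git add a.txt): modified={b.txt, c.txt} staged={a.txt}
After op 22 (modify a.txt): modified={a.txt, b.txt, c.txt} staged={a.txt}
After op 23 (git add b.txt): modified={a.txt, c.txt} staged={a.txt, b.txt}
After op 24 (modify b.txt): modified={a.txt, b.txt, c.txt} staged={a.txt, b.txt}
After op 25 (git add b.txt): modified={a.txt, c.txt} staged={a.txt, b.txt}
Final staged set: {a.txt, b.txt} -> count=2

Answer: 2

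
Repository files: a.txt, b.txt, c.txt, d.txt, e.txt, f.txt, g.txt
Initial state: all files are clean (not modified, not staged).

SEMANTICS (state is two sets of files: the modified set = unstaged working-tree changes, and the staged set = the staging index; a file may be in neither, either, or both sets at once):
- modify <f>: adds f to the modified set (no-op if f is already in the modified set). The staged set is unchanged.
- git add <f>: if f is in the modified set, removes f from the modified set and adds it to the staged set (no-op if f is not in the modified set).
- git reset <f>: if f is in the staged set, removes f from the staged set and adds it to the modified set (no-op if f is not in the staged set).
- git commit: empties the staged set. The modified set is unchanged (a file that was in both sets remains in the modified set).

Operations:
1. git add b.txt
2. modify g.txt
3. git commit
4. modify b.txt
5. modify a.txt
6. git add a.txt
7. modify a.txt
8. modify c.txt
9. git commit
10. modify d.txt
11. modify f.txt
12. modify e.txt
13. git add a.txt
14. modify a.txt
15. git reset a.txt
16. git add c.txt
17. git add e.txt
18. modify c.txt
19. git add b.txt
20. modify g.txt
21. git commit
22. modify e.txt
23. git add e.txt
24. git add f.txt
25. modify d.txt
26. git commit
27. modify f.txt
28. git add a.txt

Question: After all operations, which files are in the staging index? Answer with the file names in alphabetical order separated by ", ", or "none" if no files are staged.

After op 1 (git add b.txt): modified={none} staged={none}
After op 2 (modify g.txt): modified={g.txt} staged={none}
After op 3 (git commit): modified={g.txt} staged={none}
After op 4 (modify b.txt): modified={b.txt, g.txt} staged={none}
After op 5 (modify a.txt): modified={a.txt, b.txt, g.txt} staged={none}
After op 6 (git add a.txt): modified={b.txt, g.txt} staged={a.txt}
After op 7 (modify a.txt): modified={a.txt, b.txt, g.txt} staged={a.txt}
After op 8 (modify c.txt): modified={a.txt, b.txt, c.txt, g.txt} staged={a.txt}
After op 9 (git commit): modified={a.txt, b.txt, c.txt, g.txt} staged={none}
After op 10 (modify d.txt): modified={a.txt, b.txt, c.txt, d.txt, g.txt} staged={none}
After op 11 (modify f.txt): modified={a.txt, b.txt, c.txt, d.txt, f.txt, g.txt} staged={none}
After op 12 (modify e.txt): modified={a.txt, b.txt, c.txt, d.txt, e.txt, f.txt, g.txt} staged={none}
After op 13 (git add a.txt): modified={b.txt, c.txt, d.txt, e.txt, f.txt, g.txt} staged={a.txt}
After op 14 (modify a.txt): modified={a.txt, b.txt, c.txt, d.txt, e.txt, f.txt, g.txt} staged={a.txt}
After op 15 (git reset a.txt): modified={a.txt, b.txt, c.txt, d.txt, e.txt, f.txt, g.txt} staged={none}
After op 16 (git add c.txt): modified={a.txt, b.txt, d.txt, e.txt, f.txt, g.txt} staged={c.txt}
After op 17 (git add e.txt): modified={a.txt, b.txt, d.txt, f.txt, g.txt} staged={c.txt, e.txt}
After op 18 (modify c.txt): modified={a.txt, b.txt, c.txt, d.txt, f.txt, g.txt} staged={c.txt, e.txt}
After op 19 (git add b.txt): modified={a.txt, c.txt, d.txt, f.txt, g.txt} staged={b.txt, c.txt, e.txt}
After op 20 (modify g.txt): modified={a.txt, c.txt, d.txt, f.txt, g.txt} staged={b.txt, c.txt, e.txt}
After op 21 (git commit): modified={a.txt, c.txt, d.txt, f.txt, g.txt} staged={none}
After op 22 (modify e.txt): modified={a.txt, c.txt, d.txt, e.txt, f.txt, g.txt} staged={none}
After op 23 (git add e.txt): modified={a.txt, c.txt, d.txt, f.txt, g.txt} staged={e.txt}
After op 24 (git add f.txt): modified={a.txt, c.txt, d.txt, g.txt} staged={e.txt, f.txt}
After op 25 (modify d.txt): modified={a.txt, c.txt, d.txt, g.txt} staged={e.txt, f.txt}
After op 26 (git commit): modified={a.txt, c.txt, d.txt, g.txt} staged={none}
After op 27 (modify f.txt): modified={a.txt, c.txt, d.txt, f.txt, g.txt} staged={none}
After op 28 (git add a.txt): modified={c.txt, d.txt, f.txt, g.txt} staged={a.txt}

Answer: a.txt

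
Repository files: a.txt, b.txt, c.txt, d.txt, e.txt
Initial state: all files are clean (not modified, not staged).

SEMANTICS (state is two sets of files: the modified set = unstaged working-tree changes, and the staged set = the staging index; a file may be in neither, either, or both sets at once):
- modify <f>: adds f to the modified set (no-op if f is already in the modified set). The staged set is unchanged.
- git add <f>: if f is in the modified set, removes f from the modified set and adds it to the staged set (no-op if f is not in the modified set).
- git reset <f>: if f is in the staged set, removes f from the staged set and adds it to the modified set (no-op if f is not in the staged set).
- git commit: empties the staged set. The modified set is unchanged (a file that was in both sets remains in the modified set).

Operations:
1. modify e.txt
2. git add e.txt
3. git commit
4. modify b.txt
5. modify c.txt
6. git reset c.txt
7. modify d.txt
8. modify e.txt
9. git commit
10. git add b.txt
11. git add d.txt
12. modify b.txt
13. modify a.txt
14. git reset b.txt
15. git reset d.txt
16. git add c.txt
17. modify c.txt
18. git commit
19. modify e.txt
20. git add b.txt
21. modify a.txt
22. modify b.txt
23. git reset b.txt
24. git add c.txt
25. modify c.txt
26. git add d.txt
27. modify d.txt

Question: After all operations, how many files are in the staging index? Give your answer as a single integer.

Answer: 2

Derivation:
After op 1 (modify e.txt): modified={e.txt} staged={none}
After op 2 (git add e.txt): modified={none} staged={e.txt}
After op 3 (git commit): modified={none} staged={none}
After op 4 (modify b.txt): modified={b.txt} staged={none}
After op 5 (modify c.txt): modified={b.txt, c.txt} staged={none}
After op 6 (git reset c.txt): modified={b.txt, c.txt} staged={none}
After op 7 (modify d.txt): modified={b.txt, c.txt, d.txt} staged={none}
After op 8 (modify e.txt): modified={b.txt, c.txt, d.txt, e.txt} staged={none}
After op 9 (git commit): modified={b.txt, c.txt, d.txt, e.txt} staged={none}
After op 10 (git add b.txt): modified={c.txt, d.txt, e.txt} staged={b.txt}
After op 11 (git add d.txt): modified={c.txt, e.txt} staged={b.txt, d.txt}
After op 12 (modify b.txt): modified={b.txt, c.txt, e.txt} staged={b.txt, d.txt}
After op 13 (modify a.txt): modified={a.txt, b.txt, c.txt, e.txt} staged={b.txt, d.txt}
After op 14 (git reset b.txt): modified={a.txt, b.txt, c.txt, e.txt} staged={d.txt}
After op 15 (git reset d.txt): modified={a.txt, b.txt, c.txt, d.txt, e.txt} staged={none}
After op 16 (git add c.txt): modified={a.txt, b.txt, d.txt, e.txt} staged={c.txt}
After op 17 (modify c.txt): modified={a.txt, b.txt, c.txt, d.txt, e.txt} staged={c.txt}
After op 18 (git commit): modified={a.txt, b.txt, c.txt, d.txt, e.txt} staged={none}
After op 19 (modify e.txt): modified={a.txt, b.txt, c.txt, d.txt, e.txt} staged={none}
After op 20 (git add b.txt): modified={a.txt, c.txt, d.txt, e.txt} staged={b.txt}
After op 21 (modify a.txt): modified={a.txt, c.txt, d.txt, e.txt} staged={b.txt}
After op 22 (modify b.txt): modified={a.txt, b.txt, c.txt, d.txt, e.txt} staged={b.txt}
After op 23 (git reset b.txt): modified={a.txt, b.txt, c.txt, d.txt, e.txt} staged={none}
After op 24 (git add c.txt): modified={a.txt, b.txt, d.txt, e.txt} staged={c.txt}
After op 25 (modify c.txt): modified={a.txt, b.txt, c.txt, d.txt, e.txt} staged={c.txt}
After op 26 (git add d.txt): modified={a.txt, b.txt, c.txt, e.txt} staged={c.txt, d.txt}
After op 27 (modify d.txt): modified={a.txt, b.txt, c.txt, d.txt, e.txt} staged={c.txt, d.txt}
Final staged set: {c.txt, d.txt} -> count=2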